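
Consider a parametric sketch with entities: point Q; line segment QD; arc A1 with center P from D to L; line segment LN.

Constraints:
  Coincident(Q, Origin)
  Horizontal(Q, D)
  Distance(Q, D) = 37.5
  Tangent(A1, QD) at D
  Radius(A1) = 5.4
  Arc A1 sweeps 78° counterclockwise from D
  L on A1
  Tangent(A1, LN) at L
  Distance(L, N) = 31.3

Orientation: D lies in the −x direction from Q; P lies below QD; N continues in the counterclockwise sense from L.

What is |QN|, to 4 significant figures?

60.39

On A1, D sits at bearing 90° from P; a 78° counterclockwise sweep puts L at bearing 168°, so L = P + 5.4·(cos 168°, sin 168°) = (-42.78, -4.277). A1 meets LN tangentially, so PL is at right angles to LN, so LN runs along (−sin 168°, cos 168°); with |LN| = 31.3, N = (-49.29, -34.89). Then |QN| = |N − Q| = 60.39.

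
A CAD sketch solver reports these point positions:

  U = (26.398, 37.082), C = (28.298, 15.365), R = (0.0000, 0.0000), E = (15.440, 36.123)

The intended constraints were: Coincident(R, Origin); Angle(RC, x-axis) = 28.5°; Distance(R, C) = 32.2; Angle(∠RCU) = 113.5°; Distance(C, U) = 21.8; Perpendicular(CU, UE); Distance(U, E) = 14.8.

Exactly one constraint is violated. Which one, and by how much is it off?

Distance(U, E) = 14.8 — off by 3.80.

R = (0.00, 0.00) ✓; RC at 28.50° ✓; |RC| = 32.20 ✓; ∠RCU = 113.5° ✓; |CU| = 21.80 ✓; ∠(CU, UE) = 90.00° ✓; |UE| = 11.00 ✗.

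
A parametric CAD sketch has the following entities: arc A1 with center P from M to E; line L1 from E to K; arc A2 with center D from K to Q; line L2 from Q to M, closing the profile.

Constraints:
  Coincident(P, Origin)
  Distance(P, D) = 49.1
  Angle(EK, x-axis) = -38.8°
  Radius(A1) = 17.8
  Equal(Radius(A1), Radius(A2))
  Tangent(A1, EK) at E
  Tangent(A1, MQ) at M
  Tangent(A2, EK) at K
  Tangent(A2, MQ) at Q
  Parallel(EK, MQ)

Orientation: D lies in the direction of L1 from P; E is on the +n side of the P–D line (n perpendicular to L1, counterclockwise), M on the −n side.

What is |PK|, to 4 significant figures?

52.23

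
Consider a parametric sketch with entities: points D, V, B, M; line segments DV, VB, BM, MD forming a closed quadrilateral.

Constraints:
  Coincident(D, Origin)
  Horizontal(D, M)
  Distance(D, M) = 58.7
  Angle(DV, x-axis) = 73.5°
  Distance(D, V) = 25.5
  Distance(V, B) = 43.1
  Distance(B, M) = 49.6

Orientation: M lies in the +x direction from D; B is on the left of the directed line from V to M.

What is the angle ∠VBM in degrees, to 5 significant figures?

75.478°

D is at the origin; DM is horizontal with |DM| = 58.7 and M in +x, so M = (58.7, 0). DV runs at 73.5° with |DV| = 25.5, so V = (7.2424, 24.450). B is determined by |VB| = 43.1 and |BM| = 49.6 together: it lies at the intersection of circle(V, 43.1) and circle(M, 49.6). With |VM| = 56.971, the foot of the radical line on VM is 23.197 from V and the perpendicular offset is √(43.1² − 23.197²) = 36.325. Taking the left-of-VM solution: B = (43.784, 47.304).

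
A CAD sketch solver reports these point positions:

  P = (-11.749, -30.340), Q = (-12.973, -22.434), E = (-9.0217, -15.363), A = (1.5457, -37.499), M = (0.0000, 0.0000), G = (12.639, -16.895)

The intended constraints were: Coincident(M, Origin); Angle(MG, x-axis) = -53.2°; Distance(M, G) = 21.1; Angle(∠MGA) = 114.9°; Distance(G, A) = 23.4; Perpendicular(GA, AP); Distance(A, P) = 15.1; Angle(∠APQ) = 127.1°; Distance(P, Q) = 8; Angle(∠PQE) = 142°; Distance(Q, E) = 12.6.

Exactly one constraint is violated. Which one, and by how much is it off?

Distance(Q, E) = 12.6 — off by 4.50.

M = (0.00, 0.00) ✓; MG at -53.20° ✓; |MG| = 21.10 ✓; ∠MGA = 114.9° ✓; |GA| = 23.40 ✓; ∠(GA, AP) = 90.00° ✓; |AP| = 15.10 ✓; ∠APQ = 127.1° ✓; |PQ| = 8.000 ✓; ∠PQE = 142.0° ✓; |QE| = 8.100 ✗.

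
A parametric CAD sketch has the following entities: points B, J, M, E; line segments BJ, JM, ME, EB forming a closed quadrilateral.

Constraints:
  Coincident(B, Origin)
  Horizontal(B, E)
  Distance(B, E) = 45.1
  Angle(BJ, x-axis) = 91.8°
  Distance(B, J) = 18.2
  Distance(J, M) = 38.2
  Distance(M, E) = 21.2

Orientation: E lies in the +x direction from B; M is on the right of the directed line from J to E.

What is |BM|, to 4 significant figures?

27.61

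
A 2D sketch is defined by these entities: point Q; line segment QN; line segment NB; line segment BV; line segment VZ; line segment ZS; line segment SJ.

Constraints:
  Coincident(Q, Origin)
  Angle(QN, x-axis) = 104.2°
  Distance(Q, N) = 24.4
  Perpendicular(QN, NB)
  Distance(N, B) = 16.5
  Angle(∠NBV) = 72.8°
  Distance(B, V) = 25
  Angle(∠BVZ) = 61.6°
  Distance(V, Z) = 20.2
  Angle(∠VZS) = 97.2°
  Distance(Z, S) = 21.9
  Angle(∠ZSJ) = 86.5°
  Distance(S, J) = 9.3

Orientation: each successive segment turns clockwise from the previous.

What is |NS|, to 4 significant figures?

11.54

∠BVZ = 61.6° gives VZ at 148.6° from the x-axis; with |VZ| = 20.2, Z = (-8.540, 13.26). ∠VZS = 97.2° gives ZS at 65.80° from the x-axis; with |ZS| = 21.9, S = (0.4375, 33.24). Then |NS| = |S − N| = 11.54.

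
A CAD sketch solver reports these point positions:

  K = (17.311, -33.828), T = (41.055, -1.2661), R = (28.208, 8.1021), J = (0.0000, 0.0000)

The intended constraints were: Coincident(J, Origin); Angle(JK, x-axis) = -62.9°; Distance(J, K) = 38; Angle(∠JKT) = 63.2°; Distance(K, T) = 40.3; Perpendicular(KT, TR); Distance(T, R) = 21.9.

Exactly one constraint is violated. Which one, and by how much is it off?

Distance(T, R) = 21.9 — off by 6.00.

J = (0.00, 0.00) ✓; JK at -62.90° ✓; |JK| = 38.00 ✓; ∠JKT = 63.20° ✓; |KT| = 40.30 ✓; ∠(KT, TR) = 90.00° ✓; |TR| = 15.90 ✗.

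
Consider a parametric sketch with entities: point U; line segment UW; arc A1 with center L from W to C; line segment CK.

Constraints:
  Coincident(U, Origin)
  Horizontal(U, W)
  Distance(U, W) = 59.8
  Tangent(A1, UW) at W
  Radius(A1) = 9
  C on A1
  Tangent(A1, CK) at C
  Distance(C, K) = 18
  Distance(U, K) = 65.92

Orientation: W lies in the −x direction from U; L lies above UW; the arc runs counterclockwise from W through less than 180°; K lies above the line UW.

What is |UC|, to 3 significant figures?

53.2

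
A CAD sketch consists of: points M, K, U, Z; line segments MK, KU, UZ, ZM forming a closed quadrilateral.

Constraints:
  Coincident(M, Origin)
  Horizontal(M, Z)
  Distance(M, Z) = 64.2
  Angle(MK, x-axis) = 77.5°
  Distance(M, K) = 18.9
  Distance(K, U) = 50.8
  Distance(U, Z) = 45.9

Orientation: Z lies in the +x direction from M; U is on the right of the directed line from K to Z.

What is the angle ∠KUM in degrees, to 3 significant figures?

18.3°

M is at the origin; M and Z share the same y with |MZ| = 64.2 and Z in +x, so Z = (64.2, 0). MK runs at 77.5° with |MK| = 18.9, so K = (4.09, 18.5). U is determined by |KU| = 50.8 and |UZ| = 45.9 together: it lies at the intersection of circle(K, 50.8) and circle(Z, 45.9). With |KZ| = 62.9, the foot of the radical line on KZ is 35.2 from K and the perpendicular offset is √(50.8² − 35.2²) = 36.6. Taking the right-of-KZ solution: U = (27.0, -26.9).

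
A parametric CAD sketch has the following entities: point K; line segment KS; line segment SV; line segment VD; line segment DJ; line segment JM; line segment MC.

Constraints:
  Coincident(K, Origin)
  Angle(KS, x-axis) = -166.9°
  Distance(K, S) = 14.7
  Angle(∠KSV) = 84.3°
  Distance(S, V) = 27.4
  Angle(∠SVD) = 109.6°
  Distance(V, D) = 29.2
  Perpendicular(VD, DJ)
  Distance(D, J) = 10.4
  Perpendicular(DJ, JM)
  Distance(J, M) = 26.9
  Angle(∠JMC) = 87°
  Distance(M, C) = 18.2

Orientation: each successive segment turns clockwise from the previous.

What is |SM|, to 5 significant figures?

19.225

VD ⟂ DJ, so DJ runs at -63.000°; with |DJ| = 10.4, J = (12.892, 27.830). DJ is perpendicular to JM, so JM runs at -153.00°; with |JM| = 26.9, M = (-11.076, 15.618). Then |SM| = |M − S| = 19.225.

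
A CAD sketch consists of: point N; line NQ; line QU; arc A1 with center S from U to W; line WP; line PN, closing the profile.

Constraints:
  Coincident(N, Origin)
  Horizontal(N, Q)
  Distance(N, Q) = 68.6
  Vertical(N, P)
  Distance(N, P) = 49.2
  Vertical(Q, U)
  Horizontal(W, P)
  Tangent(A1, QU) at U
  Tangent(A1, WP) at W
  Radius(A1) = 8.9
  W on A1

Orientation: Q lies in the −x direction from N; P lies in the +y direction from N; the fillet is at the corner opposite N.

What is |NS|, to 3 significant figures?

72.0

N is at the origin; NQ is horizontal with |NQ| = 68.6 and Q on the −x side, so Q = (-68.6, 0.00). NP is vertical with |NP| = 49.2 and P on the +y side, so P = (0.00, 49.2). The virtual corner opposite N is at (-68.6, 49.2). The tangent condition forces SU to be normal to QU and the tangent condition forces SW to be normal to WP, with radius 8.9, so the center S sits 8.9 in from both sides at S = (-59.7, 40.3). Then |NS| = |S − N| = 72.0.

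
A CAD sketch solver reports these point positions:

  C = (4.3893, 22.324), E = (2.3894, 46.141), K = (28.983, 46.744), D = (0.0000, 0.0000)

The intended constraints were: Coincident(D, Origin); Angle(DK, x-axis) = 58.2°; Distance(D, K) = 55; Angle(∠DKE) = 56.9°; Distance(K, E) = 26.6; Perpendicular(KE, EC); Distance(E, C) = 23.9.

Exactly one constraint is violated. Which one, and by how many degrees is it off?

Perpendicular(KE, EC) — off by 3.50°.

D = (0.00, 0.00) ✓; DK at 58.20° ✓; |DK| = 55.00 ✓; ∠DKE = 56.90° ✓; |KE| = 26.60 ✓; ∠(KE, EC) = 93.50° ✗; |EC| = 23.90 ✓.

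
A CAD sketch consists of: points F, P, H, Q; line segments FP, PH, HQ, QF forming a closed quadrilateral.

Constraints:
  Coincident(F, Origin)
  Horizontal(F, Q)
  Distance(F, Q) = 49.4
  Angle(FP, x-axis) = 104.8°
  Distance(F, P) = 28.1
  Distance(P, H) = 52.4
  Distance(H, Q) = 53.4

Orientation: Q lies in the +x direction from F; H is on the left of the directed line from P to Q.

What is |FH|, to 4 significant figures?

65.14

Checks: F.y = 0.00, Q.y = 0.00 ✓; |PH| = 52.40 ✓; |HQ| = 53.40 ✓.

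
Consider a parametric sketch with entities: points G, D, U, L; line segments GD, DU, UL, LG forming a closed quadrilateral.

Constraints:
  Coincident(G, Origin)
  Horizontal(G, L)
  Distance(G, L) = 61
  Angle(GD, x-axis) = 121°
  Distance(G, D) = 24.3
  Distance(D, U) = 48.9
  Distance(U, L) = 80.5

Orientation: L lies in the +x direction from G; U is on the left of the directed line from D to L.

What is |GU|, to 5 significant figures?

64.476

G is at the origin; GL is horizontal with |GL| = 61.0 and L in +x, so L = (61.0, 0). GD runs at 121.0° with |GD| = 24.3, so D = (-12.515, 20.829). U is determined by |DU| = 48.9 and |UL| = 80.5 together: it lies at the intersection of circle(D, 48.9) and circle(L, 80.5). With |DL| = 76.409, the foot of the radical line on DL is 11.447 from D and the perpendicular offset is √(48.9² − 11.447²) = 47.541. Taking the left-of-DL solution: U = (11.458, 63.449).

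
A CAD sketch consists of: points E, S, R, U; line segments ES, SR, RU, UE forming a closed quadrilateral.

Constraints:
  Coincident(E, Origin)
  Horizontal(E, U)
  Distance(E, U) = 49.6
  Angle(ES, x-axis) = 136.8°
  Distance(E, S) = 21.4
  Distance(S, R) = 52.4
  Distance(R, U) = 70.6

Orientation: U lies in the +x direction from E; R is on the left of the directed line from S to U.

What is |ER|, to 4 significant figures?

60.58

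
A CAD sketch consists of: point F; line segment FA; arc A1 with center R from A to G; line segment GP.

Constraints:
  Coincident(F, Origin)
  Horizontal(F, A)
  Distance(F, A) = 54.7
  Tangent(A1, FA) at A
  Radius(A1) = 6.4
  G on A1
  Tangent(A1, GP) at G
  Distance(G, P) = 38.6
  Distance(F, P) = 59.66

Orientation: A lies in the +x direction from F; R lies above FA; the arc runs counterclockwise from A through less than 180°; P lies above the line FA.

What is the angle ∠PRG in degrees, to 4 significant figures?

80.59°

Checks: |RG| = 6.400 ✓; ∠(RG, GP) = 90.00° ✓; |GP| = 38.60 ✓; |FP| = 59.66 ✓.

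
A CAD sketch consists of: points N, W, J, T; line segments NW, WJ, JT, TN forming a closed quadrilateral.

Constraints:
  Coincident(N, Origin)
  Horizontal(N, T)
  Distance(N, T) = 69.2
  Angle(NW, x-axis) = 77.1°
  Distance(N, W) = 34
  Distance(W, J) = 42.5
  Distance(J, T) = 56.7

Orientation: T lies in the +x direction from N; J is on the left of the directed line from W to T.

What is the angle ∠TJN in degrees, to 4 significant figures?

65.91°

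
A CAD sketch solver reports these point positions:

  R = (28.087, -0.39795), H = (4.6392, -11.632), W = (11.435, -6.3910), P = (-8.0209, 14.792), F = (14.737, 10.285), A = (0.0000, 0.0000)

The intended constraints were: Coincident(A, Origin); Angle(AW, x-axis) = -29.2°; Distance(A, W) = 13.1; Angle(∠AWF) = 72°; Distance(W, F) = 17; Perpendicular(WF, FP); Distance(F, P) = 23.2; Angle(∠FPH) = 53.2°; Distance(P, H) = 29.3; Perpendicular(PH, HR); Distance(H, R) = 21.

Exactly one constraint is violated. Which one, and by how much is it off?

Distance(H, R) = 21 — off by 5.00.

A = (0.00, 0.00) ✓; AW at -29.20° ✓; |AW| = 13.10 ✓; ∠AWF = 72.00° ✓; |WF| = 17.00 ✓; ∠(WF, FP) = 90.00° ✓; |FP| = 23.20 ✓; ∠FPH = 53.20° ✓; |PH| = 29.30 ✓; ∠(PH, HR) = 90.00° ✓; |HR| = 26.00 ✗.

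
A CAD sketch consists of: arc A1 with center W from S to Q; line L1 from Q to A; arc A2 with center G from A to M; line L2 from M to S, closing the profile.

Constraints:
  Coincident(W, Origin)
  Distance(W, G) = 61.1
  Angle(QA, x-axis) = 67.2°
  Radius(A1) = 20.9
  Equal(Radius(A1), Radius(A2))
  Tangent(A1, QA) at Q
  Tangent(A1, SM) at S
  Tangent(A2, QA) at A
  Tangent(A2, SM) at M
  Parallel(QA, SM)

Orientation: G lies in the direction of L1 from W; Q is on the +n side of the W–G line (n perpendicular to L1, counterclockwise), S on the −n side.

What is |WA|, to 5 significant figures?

64.576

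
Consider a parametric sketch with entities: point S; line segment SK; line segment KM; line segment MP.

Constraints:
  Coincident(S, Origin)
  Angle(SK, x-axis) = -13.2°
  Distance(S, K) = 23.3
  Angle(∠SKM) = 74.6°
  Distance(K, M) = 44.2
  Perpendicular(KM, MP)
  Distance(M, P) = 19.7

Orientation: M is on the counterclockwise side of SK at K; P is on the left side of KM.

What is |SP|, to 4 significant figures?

38.11

S is at the origin; SK runs at -13.2° with length 23.3, so K = 23.3·(cos -13.2°, sin -13.2°) = (22.68, -5.321). ∠SKM = 74.6°, so KM runs at -13.2° + (180° − 74.6°) = 92.20° from the x-axis; with |KM| = 44.2, M = K + 44.2·(cos 92.20°, sin 92.20°) = (20.99, 38.85). KM is perpendicular to MP; with |MP| = 19.7 on the left of KM, P = M + 19.7·(-0.9993, -0.03839) = (1.302, 38.09). Then |SP| = |P − S| = 38.11.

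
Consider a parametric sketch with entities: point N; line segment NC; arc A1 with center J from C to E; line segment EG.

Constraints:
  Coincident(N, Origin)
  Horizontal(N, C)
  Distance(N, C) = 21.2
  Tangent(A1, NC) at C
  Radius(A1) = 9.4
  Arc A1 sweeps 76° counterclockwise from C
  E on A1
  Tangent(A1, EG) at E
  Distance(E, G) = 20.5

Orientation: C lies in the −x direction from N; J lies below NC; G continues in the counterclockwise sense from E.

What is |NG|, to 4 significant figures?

44.44

N is at the origin; N and C share the same y with |NC| = 21.2 and C on the −x side, so C = (-21.20, 0.000). A1 meets NC tangentially, so JC is at right angles to NC, so J = C + (0, -9.4) = (-21.20, -9.400). On A1, C sits at bearing 90° from J; a 76° counterclockwise sweep puts E at bearing 166°, so E = J + 9.4·(cos 166°, sin 166°) = (-30.32, -7.126). A1 meets EG tangentially, so JE is at right angles to EG, so EG runs along (−sin 166°, cos 166°); with |EG| = 20.5, G = (-35.28, -27.02). Then |NG| = |G − N| = 44.44.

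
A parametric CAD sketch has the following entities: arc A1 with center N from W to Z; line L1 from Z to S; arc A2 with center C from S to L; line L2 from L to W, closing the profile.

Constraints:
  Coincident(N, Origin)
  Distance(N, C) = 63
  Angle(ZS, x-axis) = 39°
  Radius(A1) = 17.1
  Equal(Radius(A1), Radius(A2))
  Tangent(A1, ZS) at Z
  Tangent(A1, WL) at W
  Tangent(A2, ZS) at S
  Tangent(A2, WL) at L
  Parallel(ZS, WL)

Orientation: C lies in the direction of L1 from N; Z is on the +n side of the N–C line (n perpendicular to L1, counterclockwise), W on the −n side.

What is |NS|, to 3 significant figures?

65.3

The slot axis is L1's direction at 39.0°, so u = (cos 39.0°, sin 39.0°) = (0.777, 0.629) and n = (−sin 39.0°, cos 39.0°) = (-0.629, 0.777). N is at the origin and C lies 63.0 along u from N, so C = 63.0·u = (49.0, 39.6). Tangency of A1 to both parallel lines with radius 17.1 puts Z and W at N ± 17.1·n: Z = (-10.8, 13.3), W = (10.8, -13.3). Equal radii place S and L the same way about C: S = C + 17.1·n = (38.2, 52.9), L = C − 17.1·n = (59.7, 26.4). Then |NS| = |S − N| = 65.3.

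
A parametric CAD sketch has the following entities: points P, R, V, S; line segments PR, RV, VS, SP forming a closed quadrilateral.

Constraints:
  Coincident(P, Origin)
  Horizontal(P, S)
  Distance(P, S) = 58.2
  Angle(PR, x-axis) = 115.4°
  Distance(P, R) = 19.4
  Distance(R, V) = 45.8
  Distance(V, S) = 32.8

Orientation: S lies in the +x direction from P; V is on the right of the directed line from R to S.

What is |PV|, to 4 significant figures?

29.56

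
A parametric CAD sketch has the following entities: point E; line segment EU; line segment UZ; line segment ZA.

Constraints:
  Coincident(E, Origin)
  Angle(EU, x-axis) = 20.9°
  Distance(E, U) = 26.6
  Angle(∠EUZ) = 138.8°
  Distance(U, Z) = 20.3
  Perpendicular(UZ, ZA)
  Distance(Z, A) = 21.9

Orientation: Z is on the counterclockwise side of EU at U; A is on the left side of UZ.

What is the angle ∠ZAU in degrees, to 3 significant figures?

42.8°

∠EUZ = 138.8°, so UZ runs at 20.9° + (180° − 138.8°) = 62.1° from the x-axis; with |UZ| = 20.3, Z = U + 20.3·(cos 62.1°, sin 62.1°) = (34.3, 27.4). UZ is perpendicular to ZA; with |ZA| = 21.9 on the left of UZ, A = Z + 21.9·(-0.884, 0.468) = (15.0, 37.7). Then cos ∠ZAU = AZ·AU / (|AZ||AU|), giving 42.8°.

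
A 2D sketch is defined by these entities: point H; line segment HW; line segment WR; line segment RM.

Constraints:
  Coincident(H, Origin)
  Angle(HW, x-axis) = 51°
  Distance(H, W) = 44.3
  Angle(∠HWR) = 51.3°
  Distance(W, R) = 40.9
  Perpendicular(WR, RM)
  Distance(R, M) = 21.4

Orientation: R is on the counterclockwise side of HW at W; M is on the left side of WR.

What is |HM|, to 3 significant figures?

18.6

∠HWR = 51.3°, so WR runs at 51.0° + (180° − 51.3°) = 180° from the x-axis; with |WR| = 40.9, R = W + 40.9·(cos 180°, sin 180°) = (-13.0, 34.6). The perpendicularity gives RM at right angles to WR; with |RM| = 21.4 on the left of WR, M = R + 21.4·(-0.00524, -1.00) = (-13.1, 13.2). Then |HM| = |M − H| = 18.6.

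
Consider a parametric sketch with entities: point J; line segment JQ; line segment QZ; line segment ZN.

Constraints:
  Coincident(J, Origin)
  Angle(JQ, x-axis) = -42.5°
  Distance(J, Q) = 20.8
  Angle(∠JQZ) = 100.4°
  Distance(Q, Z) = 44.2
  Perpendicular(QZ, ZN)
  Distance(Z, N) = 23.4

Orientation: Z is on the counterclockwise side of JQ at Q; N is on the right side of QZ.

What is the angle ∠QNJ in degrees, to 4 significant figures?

14.55°

J is at the origin; JQ runs at -42.5° with length 20.8, so Q = 20.8·(cos -42.5°, sin -42.5°) = (15.34, -14.05). ∠JQZ = 100.4°, so QZ runs at -42.5° + (180° − 100.4°) = 37.10° from the x-axis; with |QZ| = 44.2, Z = Q + 44.2·(cos 37.10°, sin 37.10°) = (50.59, 12.61). QZ ⟂ ZN; with |ZN| = 23.4 on the right of QZ, N = Z + 23.4·(0.6032, -0.7976) = (64.70, -6.054). Then cos ∠QNJ = NQ·NJ / (|NQ||NJ|), giving 14.55°.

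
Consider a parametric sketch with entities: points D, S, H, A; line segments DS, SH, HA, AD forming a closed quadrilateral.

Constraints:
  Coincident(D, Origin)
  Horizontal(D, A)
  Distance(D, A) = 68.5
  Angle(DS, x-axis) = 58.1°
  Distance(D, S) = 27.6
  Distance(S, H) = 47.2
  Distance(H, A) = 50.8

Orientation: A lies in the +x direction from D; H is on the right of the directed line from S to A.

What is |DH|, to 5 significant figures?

32.647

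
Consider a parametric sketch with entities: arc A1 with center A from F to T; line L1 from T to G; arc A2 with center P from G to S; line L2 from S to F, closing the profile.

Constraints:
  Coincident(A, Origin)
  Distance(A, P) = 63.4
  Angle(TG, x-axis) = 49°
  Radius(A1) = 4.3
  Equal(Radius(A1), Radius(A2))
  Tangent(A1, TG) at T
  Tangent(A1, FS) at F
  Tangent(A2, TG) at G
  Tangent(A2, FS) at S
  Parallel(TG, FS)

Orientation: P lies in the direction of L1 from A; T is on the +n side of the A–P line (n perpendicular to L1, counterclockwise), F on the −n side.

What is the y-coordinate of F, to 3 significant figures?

-2.82

The slot axis is L1's direction at 49.0°, so u = (cos 49.0°, sin 49.0°) = (0.656, 0.755) and n = (−sin 49.0°, cos 49.0°) = (-0.755, 0.656). A is at the origin and P lies 63.4 along u from A, so P = 63.4·u = (41.6, 47.8). Tangency of A1 to both parallel lines with radius 4.3 puts T and F at A ± 4.3·n: T = (-3.25, 2.82), F = (3.25, -2.82). So F.y = -2.82.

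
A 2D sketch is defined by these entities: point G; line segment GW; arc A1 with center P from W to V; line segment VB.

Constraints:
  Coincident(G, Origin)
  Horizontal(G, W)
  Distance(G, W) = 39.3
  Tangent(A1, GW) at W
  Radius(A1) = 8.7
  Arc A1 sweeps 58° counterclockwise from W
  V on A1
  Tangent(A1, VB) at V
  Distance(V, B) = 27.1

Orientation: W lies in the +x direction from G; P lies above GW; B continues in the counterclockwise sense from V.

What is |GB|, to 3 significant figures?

66.8

G is at the origin; G and W share the same y with |GW| = 39.3 and W on the +x side, so W = (39.3, 0.00). A1 meets GW tangentially, so PW is at right angles to GW, so P = W + (0, 8.7) = (39.3, 8.70). On A1, W sits at bearing -90° from P; a 58° counterclockwise sweep puts V at bearing -32°, so V = P + 8.7·(cos -32°, sin -32°) = (46.7, 4.09). A1 meets VB tangentially, so PV is at right angles to VB, so VB runs along (−sin -32°, cos -32°); with |VB| = 27.1, B = (61.0, 27.1). Then |GB| = |B − G| = 66.8.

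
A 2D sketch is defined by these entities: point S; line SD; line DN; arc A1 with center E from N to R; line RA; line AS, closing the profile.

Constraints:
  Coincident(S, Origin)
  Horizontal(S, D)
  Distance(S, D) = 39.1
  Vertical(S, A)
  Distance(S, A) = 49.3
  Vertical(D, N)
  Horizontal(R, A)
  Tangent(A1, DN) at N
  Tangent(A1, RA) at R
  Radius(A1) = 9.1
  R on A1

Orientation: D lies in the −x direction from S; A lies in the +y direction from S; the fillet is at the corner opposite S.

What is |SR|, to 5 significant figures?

57.710

S is at the origin; SD is horizontal with |SD| = 39.1 and D on the −x side, so D = (-39.100, 0.0000). SA is vertical with |SA| = 49.3 and A on the +y side, so A = (0.0000, 49.300). The virtual corner opposite S is at (-39.100, 49.300). A1 meets DN tangentially, so EN is at right angles to DN and the tangent condition forces ER to be normal to RA, with radius 9.1, so the center E sits 9.1 in from both sides at E = (-30.000, 40.200). That places the tangent points at N = (-39.100, 40.200) on DN and R = (-30.000, 49.300) on RA. Then |SR| = |R − S| = 57.710.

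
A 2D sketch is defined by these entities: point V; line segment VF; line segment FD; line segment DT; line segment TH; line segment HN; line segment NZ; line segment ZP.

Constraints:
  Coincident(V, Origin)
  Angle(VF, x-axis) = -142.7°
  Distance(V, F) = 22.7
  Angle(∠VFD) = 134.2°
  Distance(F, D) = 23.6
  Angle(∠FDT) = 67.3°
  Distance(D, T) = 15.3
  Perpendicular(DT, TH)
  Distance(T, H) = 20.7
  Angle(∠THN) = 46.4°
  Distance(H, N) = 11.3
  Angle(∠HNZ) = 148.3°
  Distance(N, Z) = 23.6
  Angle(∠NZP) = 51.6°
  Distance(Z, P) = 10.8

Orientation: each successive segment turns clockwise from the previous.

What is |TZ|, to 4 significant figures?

17.30

V is at the origin; VF runs at -142.7° with length 22.7, so F = (-18.06, -13.76). ∠VFD = 134.2° gives FD at 171.5° from the x-axis; with |FD| = 23.6, D = (-41.40, -10.27). ∠FDT = 67.3° gives DT at 58.80° from the x-axis; with |DT| = 15.3, T = (-33.47, 2.819). The perpendicularity gives TH at right angles to DT, so TH runs at -31.20°; with |TH| = 20.7, H = (-15.77, -7.904). ∠THN = 46.4° gives HN at -164.8° from the x-axis; with |HN| = 11.3, N = (-26.67, -10.87). ∠HNZ = 148.3° gives NZ at 163.5° from the x-axis; with |NZ| = 23.6, Z = (-49.30, -4.164). Then |TZ| = |Z − T| = 17.30.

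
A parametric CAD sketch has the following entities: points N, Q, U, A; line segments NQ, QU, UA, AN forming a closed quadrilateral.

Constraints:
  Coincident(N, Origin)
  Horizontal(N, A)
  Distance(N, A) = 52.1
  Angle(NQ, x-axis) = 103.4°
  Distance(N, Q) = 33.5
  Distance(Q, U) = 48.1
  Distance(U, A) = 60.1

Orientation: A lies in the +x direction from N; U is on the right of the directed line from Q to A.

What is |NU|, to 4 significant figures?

16.59

Checks: |QU| = 48.10 ✓; |UA| = 60.10 ✓.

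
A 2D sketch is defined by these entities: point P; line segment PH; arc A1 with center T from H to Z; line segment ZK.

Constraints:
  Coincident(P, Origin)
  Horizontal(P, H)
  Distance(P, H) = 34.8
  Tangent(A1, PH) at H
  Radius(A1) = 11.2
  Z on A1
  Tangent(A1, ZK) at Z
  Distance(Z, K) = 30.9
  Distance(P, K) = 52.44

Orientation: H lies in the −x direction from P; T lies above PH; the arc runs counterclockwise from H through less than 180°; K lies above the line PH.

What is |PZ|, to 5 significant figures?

27.169

P is at the origin; PH is horizontal with |PH| = 34.8 and H on the −x side, so H = (-34.800, 0.0000). A1 meets PH tangentially, so TH is at right angles to PH, so T = H + (0, 11.2) = (-34.800, 11.200). Since TZ ⟂ ZK (tangency), |TK| = √(11.2² + 30.9²) = 32.867 regardless of where Z sits on A1. So K lies on both circle(P, 52.44) and circle(T, 32.867); the above-PH intersection is K = (-29.166, 43.581). Z is the foot of the tangent from K: Z = (-23.772, 13.155).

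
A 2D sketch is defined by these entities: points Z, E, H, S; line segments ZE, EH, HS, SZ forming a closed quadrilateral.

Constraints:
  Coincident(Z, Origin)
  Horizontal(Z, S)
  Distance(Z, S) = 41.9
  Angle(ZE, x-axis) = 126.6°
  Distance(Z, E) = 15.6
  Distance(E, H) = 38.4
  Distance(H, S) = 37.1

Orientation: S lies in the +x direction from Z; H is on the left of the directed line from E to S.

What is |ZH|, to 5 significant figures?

40.006

Checks: Z.y = 0.00, S.y = 0.00 ✓; |EH| = 38.40 ✓; |HS| = 37.10 ✓.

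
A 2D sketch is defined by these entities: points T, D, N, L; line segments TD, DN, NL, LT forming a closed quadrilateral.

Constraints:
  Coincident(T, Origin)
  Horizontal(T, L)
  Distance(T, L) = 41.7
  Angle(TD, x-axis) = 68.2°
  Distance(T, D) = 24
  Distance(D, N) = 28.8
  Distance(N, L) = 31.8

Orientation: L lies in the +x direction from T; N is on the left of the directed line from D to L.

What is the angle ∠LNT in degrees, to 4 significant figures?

59.03°

T is at the origin; TL is horizontal with |TL| = 41.7 and L in +x, so L = (41.7, 0). TD runs at 68.2° with |TD| = 24.0, so D = (8.913, 22.28). N is determined by |DN| = 28.8 and |NL| = 31.8 together: it lies at the intersection of circle(D, 28.8) and circle(L, 31.8). With |DL| = 39.64, the foot of the radical line on DL is 17.53 from D and the perpendicular offset is √(28.8² − 17.53²) = 22.85. Taking the left-of-DL solution: N = (36.26, 31.33).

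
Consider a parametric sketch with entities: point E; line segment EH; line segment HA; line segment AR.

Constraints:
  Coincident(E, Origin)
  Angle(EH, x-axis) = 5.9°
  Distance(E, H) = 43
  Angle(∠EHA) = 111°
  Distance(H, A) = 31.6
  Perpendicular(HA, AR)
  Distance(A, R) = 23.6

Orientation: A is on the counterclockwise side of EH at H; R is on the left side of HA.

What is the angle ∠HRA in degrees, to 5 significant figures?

53.246°

E is at the origin; EH runs at 5.9° with length 43.0, so H = 43.0·(cos 5.9°, sin 5.9°) = (42.772, 4.4201). ∠EHA = 111.0°, so HA runs at 5.9° + (180° − 111.0°) = 74.900° from the x-axis; with |HA| = 31.6, A = H + 31.6·(cos 74.900°, sin 74.900°) = (51.004, 34.929). The perpendicularity gives AR at right angles to HA; with |AR| = 23.6 on the left of HA, R = A + 23.6·(-0.96547, 0.26050) = (28.219, 41.077). Then cos ∠HRA = RH·RA / (|RH||RA|), giving 53.246°.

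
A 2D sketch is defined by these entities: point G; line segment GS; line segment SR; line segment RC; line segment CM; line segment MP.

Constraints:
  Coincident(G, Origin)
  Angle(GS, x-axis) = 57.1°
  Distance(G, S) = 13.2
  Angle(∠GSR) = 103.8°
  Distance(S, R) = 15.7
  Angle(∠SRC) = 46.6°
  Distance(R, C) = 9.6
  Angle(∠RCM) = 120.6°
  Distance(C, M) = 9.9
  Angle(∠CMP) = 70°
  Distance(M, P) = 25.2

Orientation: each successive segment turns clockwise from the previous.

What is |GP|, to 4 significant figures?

33.43

G is at the origin; GS runs at 57.1° with length 13.2, so S = (7.170, 11.08). ∠GSR = 103.8° gives SR at -19.10° from the x-axis; with |SR| = 15.7, R = (22.01, 5.946). ∠SRC = 46.6° gives RC at -152.5° from the x-axis; with |RC| = 9.6, C = (13.49, 1.513). ∠RCM = 120.6° gives CM at 148.1° from the x-axis; with |CM| = 9.9, M = (5.085, 6.744). ∠CMP = 70.0° gives MP at 38.10° from the x-axis; with |MP| = 25.2, P = (24.92, 22.29). Then |GP| = |P − G| = 33.43.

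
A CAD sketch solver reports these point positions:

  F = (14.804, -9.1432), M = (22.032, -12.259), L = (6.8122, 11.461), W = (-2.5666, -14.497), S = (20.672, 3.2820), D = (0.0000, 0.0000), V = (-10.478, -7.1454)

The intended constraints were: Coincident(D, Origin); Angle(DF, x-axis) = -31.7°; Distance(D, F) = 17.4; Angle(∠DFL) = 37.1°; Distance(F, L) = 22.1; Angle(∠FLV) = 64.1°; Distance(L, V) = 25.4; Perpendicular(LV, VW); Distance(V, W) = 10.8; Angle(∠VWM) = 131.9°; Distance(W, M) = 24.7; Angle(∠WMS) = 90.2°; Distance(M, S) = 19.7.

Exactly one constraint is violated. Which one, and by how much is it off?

Distance(M, S) = 19.7 — off by 4.10.

D = (0.00, 0.00) ✓; DF at -31.70° ✓; |DF| = 17.40 ✓; ∠DFL = 37.10° ✓; |FL| = 22.10 ✓; ∠FLV = 64.10° ✓; |LV| = 25.40 ✓; ∠(LV, VW) = 90.00° ✓; |VW| = 10.80 ✓; ∠VWM = 131.9° ✓; |WM| = 24.70 ✓; ∠WMS = 90.20° ✓; |MS| = 15.60 ✗.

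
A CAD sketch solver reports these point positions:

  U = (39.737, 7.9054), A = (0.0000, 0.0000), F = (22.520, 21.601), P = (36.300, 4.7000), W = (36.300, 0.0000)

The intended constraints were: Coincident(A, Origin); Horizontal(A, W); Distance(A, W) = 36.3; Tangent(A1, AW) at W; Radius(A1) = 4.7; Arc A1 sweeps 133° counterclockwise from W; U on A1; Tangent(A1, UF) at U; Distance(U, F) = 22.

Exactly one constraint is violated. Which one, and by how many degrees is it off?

Tangent(A1, UF) at U — off by 8.50°.

A = (0.00, 0.00) ✓; A.y = 0.00, W.y = 0.00 ✓; |AW| = 36.30 ✓; ∠(PW, WA) = 90.00° ✓; |PW| = 4.700 ✓; bearing(P→U) − bearing(P→W) = 133.0° ✓; |PU| = 4.700 ✓; ∠(PU, UF) = 81.50° ✗; |UF| = 22.00 ✓.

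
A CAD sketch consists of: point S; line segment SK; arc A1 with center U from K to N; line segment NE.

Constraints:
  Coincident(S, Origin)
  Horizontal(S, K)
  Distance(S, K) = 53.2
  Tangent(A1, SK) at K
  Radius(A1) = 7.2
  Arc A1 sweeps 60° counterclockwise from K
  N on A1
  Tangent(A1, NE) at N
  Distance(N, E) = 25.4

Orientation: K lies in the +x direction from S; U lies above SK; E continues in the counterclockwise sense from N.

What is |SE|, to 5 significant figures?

76.542

S is at the origin; S and K share the same y with |SK| = 53.2 and K on the +x side, so K = (53.200, 0.0000). The tangent condition forces UK to be normal to SK, so U = K + (0, 7.2) = (53.200, 7.2000). On A1, K sits at bearing -90° from U; a 60° counterclockwise sweep puts N at bearing -30°, so N = U + 7.2·(cos -30°, sin -30°) = (59.435, 3.6000). The tangent condition forces UN to be normal to NE, so NE runs along (−sin -30°, cos -30°); with |NE| = 25.4, E = (72.135, 25.597). Then |SE| = |E − S| = 76.542.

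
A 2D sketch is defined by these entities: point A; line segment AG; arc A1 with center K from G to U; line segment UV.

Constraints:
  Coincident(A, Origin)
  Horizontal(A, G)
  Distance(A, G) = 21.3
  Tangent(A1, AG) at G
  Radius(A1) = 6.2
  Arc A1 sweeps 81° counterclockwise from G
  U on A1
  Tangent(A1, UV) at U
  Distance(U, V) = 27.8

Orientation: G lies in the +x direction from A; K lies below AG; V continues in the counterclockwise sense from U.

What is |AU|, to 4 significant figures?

16.05

A is at the origin; AG is horizontal with |AG| = 21.3 and G on the +x side, so G = (21.30, 0.000). The tangent condition forces KG to be normal to AG, so K = G + (0, -6.2) = (21.30, -6.200). On A1, G sits at bearing 90° from K; an 81° counterclockwise sweep puts U at bearing 171°, so U = K + 6.2·(cos 171°, sin 171°) = (15.18, -5.230). Then |AU| = |U − A| = 16.05.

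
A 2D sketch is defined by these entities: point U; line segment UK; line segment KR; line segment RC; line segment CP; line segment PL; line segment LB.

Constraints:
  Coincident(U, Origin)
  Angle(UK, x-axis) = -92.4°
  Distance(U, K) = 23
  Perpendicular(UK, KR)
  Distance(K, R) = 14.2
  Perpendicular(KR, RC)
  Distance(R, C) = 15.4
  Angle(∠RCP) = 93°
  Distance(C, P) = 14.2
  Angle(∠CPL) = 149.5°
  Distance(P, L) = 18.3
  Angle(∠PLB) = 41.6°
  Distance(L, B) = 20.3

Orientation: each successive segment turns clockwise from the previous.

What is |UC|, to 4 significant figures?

16.11

U is at the origin; UK runs at -92.4° with length 23.0, so K = (-0.9631, -22.98). The perpendicularity gives KR at right angles to UK, so KR runs at 177.6°; with |KR| = 14.2, R = (-15.15, -22.39). KR is perpendicular to RC, so RC runs at 87.60°; with |RC| = 15.4, C = (-14.51, -6.999). Then |UC| = |C − U| = 16.11.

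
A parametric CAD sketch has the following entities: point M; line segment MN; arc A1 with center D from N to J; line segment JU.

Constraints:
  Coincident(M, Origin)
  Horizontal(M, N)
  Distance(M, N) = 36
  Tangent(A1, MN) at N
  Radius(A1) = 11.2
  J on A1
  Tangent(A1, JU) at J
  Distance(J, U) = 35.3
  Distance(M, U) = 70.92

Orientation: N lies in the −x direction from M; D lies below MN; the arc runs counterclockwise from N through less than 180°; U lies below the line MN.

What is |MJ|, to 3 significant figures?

47.3

M is at the origin; M and N share the same y with |MN| = 36.0 and N on the −x side, so N = (-36.0, 0.00). A1 meets MN tangentially, so DN is at right angles to MN, so D = N + (0, -11.2) = (-36.0, -11.2). Since DJ ⟂ JU (tangency), |DU| = √(11.2² + 35.3²) = 37.0 regardless of where J sits on A1. So U lies on both circle(M, 70.92) and circle(D, 37.0); the below-MN intersection is U = (-57.7, -41.2). J is the foot of the tangent from U: J = (-46.6, -7.68).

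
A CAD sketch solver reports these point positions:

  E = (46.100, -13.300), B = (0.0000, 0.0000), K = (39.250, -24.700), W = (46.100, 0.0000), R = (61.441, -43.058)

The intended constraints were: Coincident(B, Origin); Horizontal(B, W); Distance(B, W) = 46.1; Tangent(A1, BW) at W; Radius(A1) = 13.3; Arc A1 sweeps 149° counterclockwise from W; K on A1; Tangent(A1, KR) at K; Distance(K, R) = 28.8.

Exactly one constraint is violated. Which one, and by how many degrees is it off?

Tangent(A1, KR) at K — off by 8.60°.

B = (0.00, 0.00) ✓; B.y = 0.00, W.y = 0.00 ✓; |BW| = 46.10 ✓; ∠(EW, WB) = 90.00° ✓; |EW| = 13.30 ✓; bearing(E→K) − bearing(E→W) = 149.0° ✓; |EK| = 13.30 ✓; ∠(EK, KR) = 98.60° ✗; |KR| = 28.80 ✓.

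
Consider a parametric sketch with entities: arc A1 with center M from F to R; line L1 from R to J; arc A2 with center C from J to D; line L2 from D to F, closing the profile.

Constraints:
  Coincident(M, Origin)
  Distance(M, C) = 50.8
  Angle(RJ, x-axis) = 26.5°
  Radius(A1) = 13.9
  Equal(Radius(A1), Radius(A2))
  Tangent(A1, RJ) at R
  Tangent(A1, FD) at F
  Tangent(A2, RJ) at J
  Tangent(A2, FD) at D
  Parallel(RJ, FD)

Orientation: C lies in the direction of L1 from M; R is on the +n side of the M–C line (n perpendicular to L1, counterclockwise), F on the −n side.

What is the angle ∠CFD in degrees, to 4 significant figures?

15.30°

Tangency of A1 to both parallel lines with radius 13.9 puts R and F at M ± 13.9·n: R = (-6.202, 12.44), F = (6.202, -12.44). Equal radii place J and D the same way about C: J = C + 13.9·n = (39.26, 35.11), D = C − 13.9·n = (51.66, 10.23). Then cos ∠CFD = FC·FD / (|FC||FD|), giving 15.30°.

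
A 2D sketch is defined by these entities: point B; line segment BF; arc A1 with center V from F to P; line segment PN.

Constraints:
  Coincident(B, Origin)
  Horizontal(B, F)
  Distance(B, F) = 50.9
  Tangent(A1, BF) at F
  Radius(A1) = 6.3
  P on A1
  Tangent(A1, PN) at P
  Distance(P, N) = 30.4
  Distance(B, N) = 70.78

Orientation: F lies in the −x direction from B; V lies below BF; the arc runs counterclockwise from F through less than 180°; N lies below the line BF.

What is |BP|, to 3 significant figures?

57.4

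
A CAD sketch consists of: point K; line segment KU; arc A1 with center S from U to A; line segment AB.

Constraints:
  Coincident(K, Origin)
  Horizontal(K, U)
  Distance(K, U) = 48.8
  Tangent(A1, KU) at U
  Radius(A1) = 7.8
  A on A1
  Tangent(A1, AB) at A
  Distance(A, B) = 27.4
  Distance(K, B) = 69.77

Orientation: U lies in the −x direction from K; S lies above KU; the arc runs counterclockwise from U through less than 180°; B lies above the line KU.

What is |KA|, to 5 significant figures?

44.906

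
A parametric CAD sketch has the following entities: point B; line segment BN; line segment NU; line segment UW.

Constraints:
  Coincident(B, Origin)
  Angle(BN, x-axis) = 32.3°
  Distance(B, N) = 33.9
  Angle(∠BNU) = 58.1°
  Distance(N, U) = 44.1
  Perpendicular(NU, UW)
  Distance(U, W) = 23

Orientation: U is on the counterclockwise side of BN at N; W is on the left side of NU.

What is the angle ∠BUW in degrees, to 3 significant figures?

42.3°

∠BNU = 58.1°, so NU runs at 32.3° + (180° − 58.1°) = 154° from the x-axis; with |NU| = 44.1, U = N + 44.1·(cos 154°, sin 154°) = (-11.0, 37.3). NU is perpendicular to UW; with |UW| = 23.0 on the left of NU, W = U + 23.0·(-0.435, -0.900) = (-21.1, 16.6). Then cos ∠BUW = UB·UW / (|UB||UW|), giving 42.3°.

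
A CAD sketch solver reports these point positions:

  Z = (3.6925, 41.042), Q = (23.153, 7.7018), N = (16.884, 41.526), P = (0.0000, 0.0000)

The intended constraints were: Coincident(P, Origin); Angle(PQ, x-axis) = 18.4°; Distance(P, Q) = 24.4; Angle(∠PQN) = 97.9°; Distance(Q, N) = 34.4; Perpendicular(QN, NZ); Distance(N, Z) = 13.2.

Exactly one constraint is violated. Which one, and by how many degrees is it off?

Perpendicular(QN, NZ) — off by 8.40°.

P = (0.00, 0.00) ✓; PQ at 18.40° ✓; |PQ| = 24.40 ✓; ∠PQN = 97.90° ✓; |QN| = 34.40 ✓; ∠(QN, NZ) = 81.60° ✗; |NZ| = 13.20 ✓.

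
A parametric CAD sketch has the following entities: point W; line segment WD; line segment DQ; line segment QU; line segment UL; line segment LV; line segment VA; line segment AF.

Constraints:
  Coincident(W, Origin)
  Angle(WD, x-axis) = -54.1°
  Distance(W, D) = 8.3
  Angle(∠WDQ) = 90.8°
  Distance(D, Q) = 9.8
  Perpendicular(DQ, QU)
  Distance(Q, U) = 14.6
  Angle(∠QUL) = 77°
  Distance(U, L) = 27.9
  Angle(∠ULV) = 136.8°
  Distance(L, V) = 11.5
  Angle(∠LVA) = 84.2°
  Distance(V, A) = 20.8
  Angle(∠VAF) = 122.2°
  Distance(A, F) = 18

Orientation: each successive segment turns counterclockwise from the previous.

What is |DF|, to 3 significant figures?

10.4

W is at the origin; WD runs at -54.1° with length 8.3, so D = (4.87, -6.72). ∠WDQ = 90.8° gives DQ at 35.1° from the x-axis; with |DQ| = 9.8, Q = (12.9, -1.09). DQ ⟂ QU, so QU runs at 125°; with |QU| = 14.6, U = (4.49, 10.9). ∠QUL = 77.0° gives UL at -132° from the x-axis; with |UL| = 27.9, L = (-14.1, -9.91). ∠ULV = 136.8° gives LV at -88.7° from the x-axis; with |LV| = 11.5, V = (-13.9, -21.4). ∠LVA = 84.2° gives VA at 7.10° from the x-axis; with |VA| = 20.8, A = (6.76, -18.8). ∠VAF = 122.2° gives AF at 64.9° from the x-axis; with |AF| = 18.0, F = (14.4, -2.54). Then |DF| = |F − D| = 10.4.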